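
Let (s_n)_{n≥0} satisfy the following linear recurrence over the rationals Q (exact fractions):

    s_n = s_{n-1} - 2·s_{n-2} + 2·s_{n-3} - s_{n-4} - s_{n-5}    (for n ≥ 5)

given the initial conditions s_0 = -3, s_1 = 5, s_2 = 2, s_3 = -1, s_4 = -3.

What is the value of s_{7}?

-11

s_5 = 1·-3 + -2·-1 + 2·2 + -1·5 + -1·-3 = 1
s_6 = 1·1 + -2·-3 + 2·-1 + -1·2 + -1·5 = -2
s_7 = 1·-2 + -2·1 + 2·-3 + -1·-1 + -1·2 = -11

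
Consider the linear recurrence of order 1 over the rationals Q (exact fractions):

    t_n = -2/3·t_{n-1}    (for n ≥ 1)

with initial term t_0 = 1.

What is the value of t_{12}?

4096/531441

t_1 = -2/3·1 = -2/3
t_2 = -2/3·-2/3 = 4/9
t_3 = -2/3·4/9 = -8/27
t_4 = -2/3·-8/27 = 16/81
t_5 = -2/3·16/81 = -32/243
t_6 = -2/3·-32/243 = 64/729
t_7 = -2/3·64/729 = -128/2187
t_8 = -2/3·-128/2187 = 256/6561
t_9 = -2/3·256/6561 = -512/19683
t_10 = -2/3·-512/19683 = 1024/59049
t_11 = -2/3·1024/59049 = -2048/177147
t_12 = -2/3·-2048/177147 = 4096/531441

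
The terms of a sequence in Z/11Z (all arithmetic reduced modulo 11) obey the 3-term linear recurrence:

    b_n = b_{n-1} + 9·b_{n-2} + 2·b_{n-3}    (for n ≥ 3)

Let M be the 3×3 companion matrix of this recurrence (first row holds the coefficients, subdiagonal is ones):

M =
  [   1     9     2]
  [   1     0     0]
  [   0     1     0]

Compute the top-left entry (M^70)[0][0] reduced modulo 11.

1

(M^70)[0][0] is the top entry after applying M 70 times to the unit state (1, 0, 0). Equivalently it is h_{72} for the auxiliary sequence (h_n) obeying the same recurrence with h_2 = 1 and h_i = 0 for 0 ≤ i < 2:
h_3 = 1·1 + 9·0 + 2·0 = 1
h_4 = 1·1 + 9·1 + 2·0 = 10
h_5 = 1·10 + 9·1 + 2·1 = 10
h_6 = 1·10 + 9·10 + 2·1 = 3
h_7 = 1·3 + 9·10 + 2·10 = 3
h_8 = 1·3 + 9·3 + 2·10 = 6
h_9 = 1·6 + 9·3 + 2·3 = 6
h_10 = 1·6 + 9·6 + 2·3 = 0
h_11 = 1·0 + 9·6 + 2·6 = 0
h_12 = 1·0 + 9·0 + 2·6 = 1
(h_10, h_11, h_12) = (0, 0, 1) = (h_0, h_1, h_2), so the sequence has period 10.
72 ≡ 2 (mod 10), hence h_72 = h_2 = 1.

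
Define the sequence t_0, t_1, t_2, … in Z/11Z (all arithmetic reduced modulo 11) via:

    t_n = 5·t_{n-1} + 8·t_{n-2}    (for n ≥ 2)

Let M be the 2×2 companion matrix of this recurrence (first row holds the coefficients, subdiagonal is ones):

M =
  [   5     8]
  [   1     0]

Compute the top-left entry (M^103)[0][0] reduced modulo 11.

(M^103)[0][0] is the top entry after applying M 103 times to the unit state (1, 0). Equivalently it is h_{104} for the auxiliary sequence (h_n) obeying the same recurrence with h_1 = 1 and h_i = 0 for 0 ≤ i < 1:
h_2 = 5·1 + 8·0 = 5
h_3 = 5·5 + 8·1 = 0
h_4 = 5·0 + 8·5 = 7
h_5 = 5·7 + 8·0 = 2
h_6 = 5·2 + 8·7 = 0
h_7 = 5·0 + 8·2 = 5
h_8 = 5·5 + 8·0 = 3
h_9 = 5·3 + 8·5 = 0
h_10 = 5·0 + 8·3 = 2
h_11 = 5·2 + 8·0 = 10
h_12 = 5·10 + 8·2 = 0
h_13 = 5·0 + 8·10 = 3
h_14 = 5·3 + 8·0 = 4
h_15 = 5·4 + 8·3 = 0
h_16 = 5·0 + 8·4 = 10
h_17 = 5·10 + 8·0 = 6
h_18 = 5·6 + 8·10 = 0
h_19 = 5·0 + 8·6 = 4
h_20 = 5·4 + 8·0 = 9
h_21 = 5·9 + 8·4 = 0
h_22 = 5·0 + 8·9 = 6
h_23 = 5·6 + 8·0 = 8
h_24 = 5·8 + 8·6 = 0
h_25 = 5·0 + 8·8 = 9
h_26 = 5·9 + 8·0 = 1
h_27 = 5·1 + 8·9 = 0
h_28 = 5·0 + 8·1 = 8
h_29 = 5·8 + 8·0 = 7
h_30 = 5·7 + 8·8 = 0
h_31 = 5·0 + 8·7 = 1
(h_30, h_31) = (0, 1) = (h_0, h_1), so the sequence has period 30.
104 ≡ 14 (mod 30), hence h_104 = h_14 = 4.

4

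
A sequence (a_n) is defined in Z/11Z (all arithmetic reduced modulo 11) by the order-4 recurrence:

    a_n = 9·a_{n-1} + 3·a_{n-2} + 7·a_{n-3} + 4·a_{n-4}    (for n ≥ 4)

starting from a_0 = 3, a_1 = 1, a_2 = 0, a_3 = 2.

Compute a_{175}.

7

a_4 = 9·2 + 3·0 + 7·1 + 4·3 = 4
a_5 = 9·4 + 3·2 + 7·0 + 4·1 = 2
a_6 = 9·2 + 3·4 + 7·2 + 4·0 = 0
a_7 = 9·0 + 3·2 + 7·4 + 4·2 = 9
a_8 = 9·9 + 3·0 + 7·2 + 4·4 = 1
a_9 = 9·1 + 3·9 + 7·0 + 4·2 = 0
Continuing the recurrence:
  a_10 = 0;  a_11 = 10;  a_12 = 6;  a_13 = 7;  a_14 = 8;  a_15 = 10
  a_16 = 0;  a_17 = 4;  a_18 = 6;  a_19 = 7;  a_20 = 10;  a_21 = 4
  a_22 = 7;  a_23 = 8;  a_24 = 7;  a_25 = 9;  a_26 = 10;  a_27 = 0
  a_28 = 0;  a_29 = 7;  a_30 = 4;  a_31 = 2;  a_32 = 2;  a_33 = 3
  a_34 = 8;  a_35 = 4;  a_36 = 1;  a_37 = 1;  a_38 = 6;  a_39 = 3
  a_40 = 1;  a_41 = 9;  a_42 = 8;  a_43 = 8;  a_44 = 9;  a_45 = 10
  a_46 = 7;  a_47 = 1;  a_48 = 4;  a_49 = 7;  a_50 = 0;  a_51 = 9
  a_52 = 3;  a_53 = 5;  a_54 = 7;  a_55 = 3;  a_56 = 7;  a_57 = 9
  a_58 = 8;  a_59 = 6;  a_60 = 4;  a_61 = 3;  a_62 = 3;  a_63 = 0
  a_64 = 2;  a_65 = 7;  a_66 = 4;  a_67 = 5;  a_68 = 4;  a_69 = 8
  a_70 = 3;  a_71 = 0;  a_72 = 4;  a_73 = 1;  a_74 = 0;  a_75 = 9
  a_76 = 5;  a_77 = 10;  a_78 = 3;  a_79 = 7;  a_80 = 8;  a_81 = 0
  a_82 = 8;  a_83 = 2;  a_84 = 8;  a_85 = 2;  a_86 = 0;  a_87 = 4
  a_88 = 5;  a_89 = 10;  a_90 = 1;  a_91 = 2;  a_92 = 1;  a_93 = 7
  a_94 = 7;  a_95 = 0;  a_96 = 8;  a_97 = 6;  a_98 = 7;  a_99 = 5
  a_100 = 8;  a_101 = 6;  a_102 = 9;  a_103 = 10;  a_104 = 4;  a_105 = 10
  a_106 = 10;  a_107 = 1;  a_108 = 4;  a_109 = 6;  a_110 = 3;  a_111 = 0
  a_112 = 1;  a_113 = 10;  a_114 = 6;  a_115 = 3;  a_116 = 9;  a_117 = 7
  a_118 = 3;  a_119 = 2;  a_120 = 2;  a_121 = 7;  a_122 = 7;  a_123 = 7
  a_124 = 9;  a_125 = 3;  a_126 = 10;  a_127 = 3;  a_128 = 4;  a_129 = 6
  a_130 = 6;  a_131 = 2;  a_132 = 6;  a_133 = 5;  a_134 = 2;  a_135 = 6
  a_136 = 9;  a_137 = 1;  a_138 = 9;  a_139 = 6;  a_140 = 3;  a_141 = 2
  a_142 = 6;  a_143 = 6;  a_144 = 10;  a_145 = 4;  a_146 = 0;  a_147 = 7
  a_148 = 10;  a_149 = 6;  a_150 = 1;  a_151 = 4;  a_152 = 0;  a_153 = 10
  a_154 = 1;  a_155 = 0;  a_156 = 7;  a_157 = 0;  a_158 = 3;  a_159 = 10
  a_160 = 6;  a_161 = 6;  a_162 = 0;  a_163 = 1;  a_164 = 9;  a_165 = 9
  a_166 = 5;  a_167 = 7;  a_168 = 1;  a_169 = 2;  a_170 = 2;  a_171 = 4
  a_172 = 5;  a_173 = 2
a_174 = 9·2 + 3·5 + 7·4 + 4·2 = 3
a_175 = 9·3 + 3·2 + 7·5 + 4·4 = 7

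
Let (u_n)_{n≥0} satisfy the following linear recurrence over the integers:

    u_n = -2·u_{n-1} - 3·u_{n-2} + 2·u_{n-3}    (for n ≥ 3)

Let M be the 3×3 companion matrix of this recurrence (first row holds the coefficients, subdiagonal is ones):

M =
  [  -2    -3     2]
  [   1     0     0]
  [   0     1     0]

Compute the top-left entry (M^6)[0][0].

(M^6)[0][0] is the top entry after applying M 6 times to the unit state (1, 0, 0). Equivalently it is h_{8} for the auxiliary sequence (h_n) obeying the same recurrence with h_2 = 1 and h_i = 0 for 0 ≤ i < 2:
h_3 = -2·1 + -3·0 + 2·0 = -2
h_4 = -2·-2 + -3·1 + 2·0 = 1
h_5 = -2·1 + -3·-2 + 2·1 = 6
h_6 = -2·6 + -3·1 + 2·-2 = -19
h_7 = -2·-19 + -3·6 + 2·1 = 22
h_8 = -2·22 + -3·-19 + 2·6 = 25

25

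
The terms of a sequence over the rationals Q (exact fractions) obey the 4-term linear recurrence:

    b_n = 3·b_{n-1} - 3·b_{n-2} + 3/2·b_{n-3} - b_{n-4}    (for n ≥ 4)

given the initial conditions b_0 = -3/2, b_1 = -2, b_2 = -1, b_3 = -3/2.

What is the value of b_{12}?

1131/16

b_4 = 3·-3/2 + -3·-1 + 3/2·-2 + -1·-3/2 = -3
b_5 = 3·-3 + -3·-3/2 + 3/2·-1 + -1·-2 = -4
b_6 = 3·-4 + -3·-3 + 3/2·-3/2 + -1·-1 = -17/4
b_7 = 3·-17/4 + -3·-4 + 3/2·-3 + -1·-3/2 = -15/4
b_8 = 3·-15/4 + -3·-17/4 + 3/2·-4 + -1·-3 = -3/2
b_9 = 3·-3/2 + -3·-15/4 + 3/2·-17/4 + -1·-4 = 35/8
b_10 = 3·35/8 + -3·-3/2 + 3/2·-15/4 + -1·-17/4 = 65/4
b_11 = 3·65/4 + -3·35/8 + 3/2·-3/2 + -1·-15/4 = 297/8
b_12 = 3·297/8 + -3·65/4 + 3/2·35/8 + -1·-3/2 = 1131/16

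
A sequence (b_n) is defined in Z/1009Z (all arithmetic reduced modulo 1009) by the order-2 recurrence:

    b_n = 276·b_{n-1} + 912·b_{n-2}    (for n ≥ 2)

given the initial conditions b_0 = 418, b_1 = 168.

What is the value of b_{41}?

952

b_2 = 276·168 + 912·418 = 777
b_3 = 276·777 + 912·168 = 392
b_4 = 276·392 + 912·777 = 535
b_5 = 276·535 + 912·392 = 664
b_6 = 276·664 + 912·535 = 199
b_7 = 276·199 + 912·664 = 606
b_8 = 276·606 + 912·199 = 639
b_9 = 276·639 + 912·606 = 538
b_10 = 276·538 + 912·639 = 740
b_11 = 276·740 + 912·538 = 704
b_12 = 276·704 + 912·740 = 435
b_13 = 276·435 + 912·704 = 313
b_14 = 276·313 + 912·435 = 806
b_15 = 276·806 + 912·313 = 385
b_16 = 276·385 + 912·806 = 835
b_17 = 276·835 + 912·385 = 396
b_18 = 276·396 + 912·835 = 49
b_19 = 276·49 + 912·396 = 337
b_20 = 276·337 + 912·49 = 476
b_21 = 276·476 + 912·337 = 814
b_22 = 276·814 + 912·476 = 908
b_23 = 276·908 + 912·814 = 120
b_24 = 276·120 + 912·908 = 539
b_25 = 276·539 + 912·120 = 909
b_26 = 276·909 + 912·539 = 837
b_27 = 276·837 + 912·909 = 570
b_28 = 276·570 + 912·837 = 456
b_29 = 276·456 + 912·570 = 945
b_30 = 276·945 + 912·456 = 662
b_31 = 276·662 + 912·945 = 237
b_32 = 276·237 + 912·662 = 189
b_33 = 276·189 + 912·237 = 923
b_34 = 276·923 + 912·189 = 309
b_35 = 276·309 + 912·923 = 798
b_36 = 276·798 + 912·309 = 583
b_37 = 276·583 + 912·798 = 764
b_38 = 276·764 + 912·583 = 945
b_39 = 276·945 + 912·764 = 47
b_40 = 276·47 + 912·945 = 9
b_41 = 276·9 + 912·47 = 952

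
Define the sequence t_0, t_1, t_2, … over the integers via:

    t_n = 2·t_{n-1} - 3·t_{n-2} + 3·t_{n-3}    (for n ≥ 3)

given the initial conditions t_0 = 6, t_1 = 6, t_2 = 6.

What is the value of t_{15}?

t_3 = 2·6 + -3·6 + 3·6 = 12
t_4 = 2·12 + -3·6 + 3·6 = 24
t_5 = 2·24 + -3·12 + 3·6 = 30
t_6 = 2·30 + -3·24 + 3·12 = 24
t_7 = 2·24 + -3·30 + 3·24 = 30
t_8 = 2·30 + -3·24 + 3·30 = 78
t_9 = 2·78 + -3·30 + 3·24 = 138
t_10 = 2·138 + -3·78 + 3·30 = 132
t_11 = 2·132 + -3·138 + 3·78 = 84
t_12 = 2·84 + -3·132 + 3·138 = 186
t_13 = 2·186 + -3·84 + 3·132 = 516
t_14 = 2·516 + -3·186 + 3·84 = 726
t_15 = 2·726 + -3·516 + 3·186 = 462

462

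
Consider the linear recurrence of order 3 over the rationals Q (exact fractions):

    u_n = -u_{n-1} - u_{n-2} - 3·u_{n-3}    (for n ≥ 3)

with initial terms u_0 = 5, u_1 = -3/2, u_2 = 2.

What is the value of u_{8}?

71

u_3 = -1·2 + -1·-3/2 + -3·5 = -31/2
u_4 = -1·-31/2 + -1·2 + -3·-3/2 = 18
u_5 = -1·18 + -1·-31/2 + -3·2 = -17/2
u_6 = -1·-17/2 + -1·18 + -3·-31/2 = 37
u_7 = -1·37 + -1·-17/2 + -3·18 = -165/2
u_8 = -1·-165/2 + -1·37 + -3·-17/2 = 71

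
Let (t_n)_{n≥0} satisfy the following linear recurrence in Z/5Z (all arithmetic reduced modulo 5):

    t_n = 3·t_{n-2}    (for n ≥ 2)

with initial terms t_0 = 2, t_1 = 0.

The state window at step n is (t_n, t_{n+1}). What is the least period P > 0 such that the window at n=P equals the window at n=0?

8

n=0: window = (2, 0)
n=1: window = (0, 1)
n=2: window = (1, 0)
n=3: window = (0, 3)
n=4: window = (3, 0)
n=5: window = (0, 4)
n=6: window = (4, 0)
n=7: window = (0, 2)
n=8: window = (2, 0)
window at n=8 equals window at n=0 → period = 8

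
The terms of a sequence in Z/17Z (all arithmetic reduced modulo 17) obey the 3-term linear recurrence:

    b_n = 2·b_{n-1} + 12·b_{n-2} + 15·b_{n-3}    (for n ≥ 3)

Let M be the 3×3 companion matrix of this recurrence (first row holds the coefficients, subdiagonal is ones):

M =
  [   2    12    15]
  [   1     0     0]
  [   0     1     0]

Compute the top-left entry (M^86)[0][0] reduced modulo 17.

3

(M^86)[0][0] is the top entry after applying M 86 times to the unit state (1, 0, 0). Equivalently it is h_{88} for the auxiliary sequence (h_n) obeying the same recurrence with h_2 = 1 and h_i = 0 for 0 ≤ i < 2:
h_3 = 2·1 + 12·0 + 15·0 = 2
h_4 = 2·2 + 12·1 + 15·0 = 16
h_5 = 2·16 + 12·2 + 15·1 = 3
h_6 = 2·3 + 12·16 + 15·2 = 7
h_7 = 2·7 + 12·3 + 15·16 = 1
h_8 = 2·1 + 12·7 + 15·3 = 12
h_9 = 2·12 + 12·1 + 15·7 = 5
h_10 = 2·5 + 12·12 + 15·1 = 16
h_11 = 2·16 + 12·5 + 15·12 = 0
h_12 = 2·0 + 12·16 + 15·5 = 12
h_13 = 2·12 + 12·0 + 15·16 = 9
h_14 = 2·9 + 12·12 + 15·0 = 9
h_15 = 2·9 + 12·9 + 15·12 = 0
h_16 = 2·0 + 12·9 + 15·9 = 5
h_17 = 2·5 + 12·0 + 15·9 = 9
h_18 = 2·9 + 12·5 + 15·0 = 10
h_19 = 2·10 + 12·9 + 15·5 = 16
h_20 = 2·16 + 12·10 + 15·9 = 15
h_21 = 2·15 + 12·16 + 15·10 = 15
h_22 = 2·15 + 12·15 + 15·16 = 8
h_23 = 2·8 + 12·15 + 15·15 = 13
h_24 = 2·13 + 12·8 + 15·15 = 7
h_25 = 2·7 + 12·13 + 15·8 = 1
h_26 = 2·1 + 12·7 + 15·13 = 9
h_27 = 2·9 + 12·1 + 15·7 = 16
h_28 = 2·16 + 12·9 + 15·1 = 2
h_29 = 2·2 + 12·16 + 15·9 = 8
h_30 = 2·8 + 12·2 + 15·16 = 8
h_31 = 2·8 + 12·8 + 15·2 = 6
h_32 = 2·6 + 12·8 + 15·8 = 7
h_33 = 2·7 + 12·6 + 15·8 = 2
h_34 = 2·2 + 12·7 + 15·6 = 8
h_35 = 2·8 + 12·2 + 15·7 = 9
h_36 = 2·9 + 12·8 + 15·2 = 8
h_37 = 2·8 + 12·9 + 15·8 = 6
h_38 = 2·6 + 12·8 + 15·9 = 5
h_39 = 2·5 + 12·6 + 15·8 = 15
h_40 = 2·15 + 12·5 + 15·6 = 10
h_41 = 2·10 + 12·15 + 15·5 = 3
h_42 = 2·3 + 12·10 + 15·15 = 11
h_43 = 2·11 + 12·3 + 15·10 = 4
h_44 = 2·4 + 12·11 + 15·3 = 15
h_45 = 2·15 + 12·4 + 15·11 = 5
h_46 = 2·5 + 12·15 + 15·4 = 12
h_47 = 2·12 + 12·5 + 15·15 = 3
h_48 = 2·3 + 12·12 + 15·5 = 4
h_49 = 2·4 + 12·3 + 15·12 = 3
h_50 = 2·3 + 12·4 + 15·3 = 14
h_51 = 2·14 + 12·3 + 15·4 = 5
h_52 = 2·5 + 12·14 + 15·3 = 2
h_53 = 2·2 + 12·5 + 15·14 = 2
h_54 = 2·2 + 12·2 + 15·5 = 1
h_55 = 2·1 + 12·2 + 15·2 = 5
h_56 = 2·5 + 12·1 + 15·2 = 1
h_57 = 2·1 + 12·5 + 15·1 = 9
h_58 = 2·9 + 12·1 + 15·5 = 3
h_59 = 2·3 + 12·9 + 15·1 = 10
h_60 = 2·10 + 12·3 + 15·9 = 4
h_61 = 2·4 + 12·10 + 15·3 = 3
h_62 = 2·3 + 12·4 + 15·10 = 0
h_63 = 2·0 + 12·3 + 15·4 = 11
h_64 = 2·11 + 12·0 + 15·3 = 16
h_65 = 2·16 + 12·11 + 15·0 = 11
h_66 = 2·11 + 12·16 + 15·11 = 5
h_67 = 2·5 + 12·11 + 15·16 = 8
h_68 = 2·8 + 12·5 + 15·11 = 3
h_69 = 2·3 + 12·8 + 15·5 = 7
h_70 = 2·7 + 12·3 + 15·8 = 0
h_71 = 2·0 + 12·7 + 15·3 = 10
h_72 = 2·10 + 12·0 + 15·7 = 6
h_73 = 2·6 + 12·10 + 15·0 = 13
h_74 = 2·13 + 12·6 + 15·10 = 10
h_75 = 2·10 + 12·13 + 15·6 = 11
h_76 = 2·11 + 12·10 + 15·13 = 14
h_77 = 2·14 + 12·11 + 15·10 = 4
h_78 = 2·4 + 12·14 + 15·11 = 1
h_79 = 2·1 + 12·4 + 15·14 = 5
h_80 = 2·5 + 12·1 + 15·4 = 14
h_81 = 2·14 + 12·5 + 15·1 = 1
h_82 = 2·1 + 12·14 + 15·5 = 7
h_83 = 2·7 + 12·1 + 15·14 = 15
h_84 = 2·15 + 12·7 + 15·1 = 10
h_85 = 2·10 + 12·15 + 15·7 = 16
h_86 = 2·16 + 12·10 + 15·15 = 3
h_87 = 2·3 + 12·16 + 15·10 = 8
h_88 = 2·8 + 12·3 + 15·16 = 3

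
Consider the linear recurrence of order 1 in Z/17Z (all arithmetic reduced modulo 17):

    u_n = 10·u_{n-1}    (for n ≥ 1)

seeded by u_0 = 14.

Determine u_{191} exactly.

15

u_1 = 10·14 = 4
u_2 = 10·4 = 6
u_3 = 10·6 = 9
u_4 = 10·9 = 5
u_5 = 10·5 = 16
u_6 = 10·16 = 7
u_7 = 10·7 = 2
u_8 = 10·2 = 3
u_9 = 10·3 = 13
u_10 = 10·13 = 11
u_11 = 10·11 = 8
u_12 = 10·8 = 12
u_13 = 10·12 = 1
u_14 = 10·1 = 10
u_15 = 10·10 = 15
u_16 = 10·15 = 14
(u_16) = (14) = (u_0), so the sequence has period 16.
191 ≡ 15 (mod 16), hence u_191 = u_15 = 15.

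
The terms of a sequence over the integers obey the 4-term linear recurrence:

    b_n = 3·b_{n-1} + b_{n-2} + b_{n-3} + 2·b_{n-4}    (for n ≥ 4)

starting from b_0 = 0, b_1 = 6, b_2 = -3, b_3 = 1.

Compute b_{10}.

b_4 = 3·1 + 1·-3 + 1·6 + 2·0 = 6
b_5 = 3·6 + 1·1 + 1·-3 + 2·6 = 28
b_6 = 3·28 + 1·6 + 1·1 + 2·-3 = 85
b_7 = 3·85 + 1·28 + 1·6 + 2·1 = 291
b_8 = 3·291 + 1·85 + 1·28 + 2·6 = 998
b_9 = 3·998 + 1·291 + 1·85 + 2·28 = 3426
b_10 = 3·3426 + 1·998 + 1·291 + 2·85 = 11737

11737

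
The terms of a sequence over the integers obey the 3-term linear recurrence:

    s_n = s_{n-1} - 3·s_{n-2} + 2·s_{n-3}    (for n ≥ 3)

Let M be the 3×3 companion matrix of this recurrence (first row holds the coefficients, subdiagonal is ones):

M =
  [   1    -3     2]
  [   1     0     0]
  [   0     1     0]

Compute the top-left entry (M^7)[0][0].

(M^7)[0][0] is the top entry after applying M 7 times to the unit state (1, 0, 0). Equivalently it is h_{9} for the auxiliary sequence (h_n) obeying the same recurrence with h_2 = 1 and h_i = 0 for 0 ≤ i < 2:
h_3 = 1·1 + -3·0 + 2·0 = 1
h_4 = 1·1 + -3·1 + 2·0 = -2
h_5 = 1·-2 + -3·1 + 2·1 = -3
h_6 = 1·-3 + -3·-2 + 2·1 = 5
h_7 = 1·5 + -3·-3 + 2·-2 = 10
h_8 = 1·10 + -3·5 + 2·-3 = -11
h_9 = 1·-11 + -3·10 + 2·5 = -31

-31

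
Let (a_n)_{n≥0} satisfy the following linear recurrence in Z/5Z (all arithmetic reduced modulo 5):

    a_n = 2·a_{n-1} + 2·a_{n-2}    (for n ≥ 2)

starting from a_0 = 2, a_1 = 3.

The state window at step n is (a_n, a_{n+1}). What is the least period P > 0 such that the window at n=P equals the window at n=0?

n=0: window = (2, 3)
n=1: window = (3, 0)
n=2: window = (0, 1)
n=3: window = (1, 2)
n=4: window = (2, 1)
n=5: window = (1, 1)
n=6: window = (1, 4)
n=7: window = (4, 0)
n=8: window = (0, 3)
n=9: window = (3, 1)
n=10: window = (1, 3)
n=11: window = (3, 3)
n=12: window = (3, 2)
n=13: window = (2, 0)
n=14: window = (0, 4)
n=15: window = (4, 3)
n=16: window = (3, 4)
n=17: window = (4, 4)
n=18: window = (4, 1)
n=19: window = (1, 0)
n=20: window = (0, 2)
n=21: window = (2, 4)
n=22: window = (4, 2)
n=23: window = (2, 2)
n=24: window = (2, 3)
window at n=24 equals window at n=0 → period = 24

24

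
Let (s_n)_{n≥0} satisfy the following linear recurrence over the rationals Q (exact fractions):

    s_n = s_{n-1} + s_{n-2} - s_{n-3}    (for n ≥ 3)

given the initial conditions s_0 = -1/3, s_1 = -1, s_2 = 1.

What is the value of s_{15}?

s_3 = 1·1 + 1·-1 + -1·-1/3 = 1/3
s_4 = 1·1/3 + 1·1 + -1·-1 = 7/3
s_5 = 1·7/3 + 1·1/3 + -1·1 = 5/3
s_6 = 1·5/3 + 1·7/3 + -1·1/3 = 11/3
s_7 = 1·11/3 + 1·5/3 + -1·7/3 = 3
s_8 = 1·3 + 1·11/3 + -1·5/3 = 5
s_9 = 1·5 + 1·3 + -1·11/3 = 13/3
s_10 = 1·13/3 + 1·5 + -1·3 = 19/3
s_11 = 1·19/3 + 1·13/3 + -1·5 = 17/3
s_12 = 1·17/3 + 1·19/3 + -1·13/3 = 23/3
s_13 = 1·23/3 + 1·17/3 + -1·19/3 = 7
s_14 = 1·7 + 1·23/3 + -1·17/3 = 9
s_15 = 1·9 + 1·7 + -1·23/3 = 25/3

25/3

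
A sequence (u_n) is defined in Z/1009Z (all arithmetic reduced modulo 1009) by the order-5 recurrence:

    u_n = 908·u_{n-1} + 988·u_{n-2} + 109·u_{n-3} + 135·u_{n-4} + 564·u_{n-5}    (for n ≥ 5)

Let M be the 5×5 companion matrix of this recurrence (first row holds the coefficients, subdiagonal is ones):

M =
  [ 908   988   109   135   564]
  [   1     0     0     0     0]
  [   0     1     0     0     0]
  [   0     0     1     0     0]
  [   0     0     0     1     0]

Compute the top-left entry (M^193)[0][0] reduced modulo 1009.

(M^193)[0][0] is the top entry after applying M 193 times to the unit state (1, 0, 0, 0, 0). Equivalently it is h_{197} for the auxiliary sequence (h_n) obeying the same recurrence with h_4 = 1 and h_i = 0 for 0 ≤ i < 4:
h_5 = 908·1 + 988·0 + 109·0 + 135·0 + 564·0 = 908
h_6 = 908·908 + 988·1 + 109·0 + 135·0 + 564·0 = 90
h_7 = 908·90 + 988·908 + 109·1 + 135·0 + 564·0 = 203
h_8 = 908·203 + 988·90 + 109·908 + 135·1 + 564·0 = 30
h_9 = 908·30 + 988·203 + 109·90 + 135·908 + 564·1 = 545
h_10 = 908·545 + 988·30 + 109·203 + 135·90 + 564·908 = 340
Continuing the recurrence:
  h_11 = 335;  h_12 = 757;  h_13 = 676;  h_14 = 904;  h_15 = 90;  h_16 = 748
  h_17 = 500;  h_18 = 928;  h_19 = 864;  h_20 = 606;  h_21 = 620;  h_22 = 312
  h_23 = 659;  h_24 = 553;  h_25 = 326;  h_26 = 357;  h_27 = 796;  h_28 = 462
  h_29 = 485;  h_30 = 823;  h_31 = 491;  h_32 = 877;  h_33 = 36;  h_34 = 403
  h_35 = 380;  h_36 = 259;  h_37 = 740;  h_38 = 635;  h_39 = 123;  h_40 = 478
  h_41 = 981;  h_42 = 746;  h_43 = 957;  h_44 = 365;  h_45 = 581;  h_46 = 796
  h_47 = 699;  h_48 = 1006;  h_49 = 506;  h_50 = 188;  h_51 = 796;  h_52 = 392
  h_53 = 532;  h_54 = 576;  h_55 = 207;  h_56 = 151;  h_57 = 97;  h_58 = 956
  h_59 = 263;  h_60 = 167;  h_61 = 471;  h_62 = 926;  h_63 = 110;  h_64 = 959
  h_65 = 116;  h_66 = 486;  h_67 = 867;  h_68 = 431;  h_69 = 894;  h_70 = 67
  h_71 = 915;  h_72 = 892;  h_73 = 439;  h_74 = 20;  h_75 = 97;  h_76 = 102
  h_77 = 271;  h_78 = 295;  h_79 = 7;  h_80 = 305;  h_81 = 470;  h_82 = 315
  h_83 = 472;  h_84 = 697;  h_85 = 813;  h_86 = 972;  h_87 = 308;  h_88 = 863
  h_89 = 590;  h_90 = 751;  h_91 = 304;  h_92 = 307;  h_93 = 405;  h_94 = 185
  h_95 = 683;  h_96 = 540;  h_97 = 512;  h_98 = 432;  h_99 = 230;  h_100 = 325
  h_101 = 702;  h_102 = 812;  h_103 = 470;  h_104 = 944;  h_105 = 33;  h_106 = 869
  h_107 = 73;  h_108 = 192;  h_109 = 222;  h_110 = 386;  h_111 = 1003;  h_112 = 43
  h_113 = 549;  h_114 = 241;  h_115 = 55;  h_116 = 187;  h_117 = 667;  h_118 = 406
  h_119 = 756;  h_120 = 699;  h_121 = 933;  h_122 = 890;  h_123 = 97;  h_124 = 667
  h_125 = 919;  h_126 = 204;  h_127 = 977;  h_128 = 703;  h_129 = 126;  h_130 = 289
  h_131 = 142;  h_132 = 559;  h_133 = 124;  h_134 = 394;  h_135 = 917;  h_136 = 575
  h_137 = 984;  h_138 = 630;  h_139 = 503;  h_140 = 348;  h_141 = 824;  h_142 = 939
  h_143 = 909;  h_144 = 206;  h_145 = 674;  h_146 = 674;  h_147 = 254;  h_148 = 23
  h_149 = 553;  h_150 = 534;  h_151 = 254;  h_152 = 258;  h_153 = 424;  h_154 = 186
  h_155 = 910;  h_156 = 343;  h_157 = 770;  h_158 = 988;  h_159 = 860;  h_160 = 88
  h_161 = 780;  h_162 = 597;  h_163 = 847;  h_164 = 545;  h_165 = 868;  h_166 = 144
  h_167 = 429;  h_168 = 196;  h_169 = 788;  h_170 = 846;  h_171 = 988;  h_172 = 648
  h_173 = 962;  h_174 = 614;  h_175 = 603;  h_176 = 752;  h_177 = 432;  h_178 = 127
  h_179 = 423;  h_180 = 359;  h_181 = 126;  h_182 = 79;  h_183 = 844;  h_184 = 969
  h_185 = 505;  h_186 = 462;  h_187 = 5;  h_188 = 864;  h_189 = 532;  h_190 = 402
  h_191 = 945;  h_192 = 913;  h_193 = 502;  h_194 = 1001;  h_195 = 126
h_196 = 908·126 + 988·1001 + 109·502 + 135·913 + 564·945 = 167
h_197 = 908·167 + 988·126 + 109·1001 + 135·502 + 564·913 = 304

304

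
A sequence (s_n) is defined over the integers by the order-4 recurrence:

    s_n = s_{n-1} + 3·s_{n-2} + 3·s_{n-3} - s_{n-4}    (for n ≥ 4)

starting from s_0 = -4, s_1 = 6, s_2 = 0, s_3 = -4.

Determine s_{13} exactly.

25924

s_4 = 1·-4 + 3·0 + 3·6 + -1·-4 = 18
s_5 = 1·18 + 3·-4 + 3·0 + -1·6 = 0
s_6 = 1·0 + 3·18 + 3·-4 + -1·0 = 42
s_7 = 1·42 + 3·0 + 3·18 + -1·-4 = 100
s_8 = 1·100 + 3·42 + 3·0 + -1·18 = 208
s_9 = 1·208 + 3·100 + 3·42 + -1·0 = 634
s_10 = 1·634 + 3·208 + 3·100 + -1·42 = 1516
s_11 = 1·1516 + 3·634 + 3·208 + -1·100 = 3942
s_12 = 1·3942 + 3·1516 + 3·634 + -1·208 = 10184
s_13 = 1·10184 + 3·3942 + 3·1516 + -1·634 = 25924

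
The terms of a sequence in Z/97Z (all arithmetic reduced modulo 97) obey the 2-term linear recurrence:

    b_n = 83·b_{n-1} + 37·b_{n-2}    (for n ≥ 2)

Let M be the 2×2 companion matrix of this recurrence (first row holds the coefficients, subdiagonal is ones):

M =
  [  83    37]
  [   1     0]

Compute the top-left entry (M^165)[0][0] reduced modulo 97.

(M^165)[0][0] is the top entry after applying M 165 times to the unit state (1, 0). Equivalently it is h_{166} for the auxiliary sequence (h_n) obeying the same recurrence with h_1 = 1 and h_i = 0 for 0 ≤ i < 1:
h_2 = 83·1 + 37·0 = 83
h_3 = 83·83 + 37·1 = 39
h_4 = 83·39 + 37·83 = 3
h_5 = 83·3 + 37·39 = 43
h_6 = 83·43 + 37·3 = 91
h_7 = 83·91 + 37·43 = 26
h_8 = 83·26 + 37·91 = 93
h_9 = 83·93 + 37·26 = 48
h_10 = 83·48 + 37·93 = 53
h_11 = 83·53 + 37·48 = 64
h_12 = 83·64 + 37·53 = 95
h_13 = 83·95 + 37·64 = 68
h_14 = 83·68 + 37·95 = 41
h_15 = 83·41 + 37·68 = 2
h_16 = 83·2 + 37·41 = 34
h_17 = 83·34 + 37·2 = 83
h_18 = 83·83 + 37·34 = 96
h_19 = 83·96 + 37·83 = 78
h_20 = 83·78 + 37·96 = 35
h_21 = 83·35 + 37·78 = 68
h_22 = 83·68 + 37·35 = 52
h_23 = 83·52 + 37·68 = 42
h_24 = 83·42 + 37·52 = 75
h_25 = 83·75 + 37·42 = 19
h_26 = 83·19 + 37·75 = 84
h_27 = 83·84 + 37·19 = 12
h_28 = 83·12 + 37·84 = 30
h_29 = 83·30 + 37·12 = 24
h_30 = 83·24 + 37·30 = 95
h_31 = 83·95 + 37·24 = 43
h_32 = 83·43 + 37·95 = 3
h_33 = 83·3 + 37·43 = 94
h_34 = 83·94 + 37·3 = 56
h_35 = 83·56 + 37·94 = 75
h_36 = 83·75 + 37·56 = 52
h_37 = 83·52 + 37·75 = 10
h_38 = 83·10 + 37·52 = 38
h_39 = 83·38 + 37·10 = 32
h_40 = 83·32 + 37·38 = 85
h_41 = 83·85 + 37·32 = 91
h_42 = 83·91 + 37·85 = 28
h_43 = 83·28 + 37·91 = 65
h_44 = 83·65 + 37·28 = 29
h_45 = 83·29 + 37·65 = 59
h_46 = 83·59 + 37·29 = 53
h_47 = 83·53 + 37·59 = 83
h_48 = 83·83 + 37·53 = 23
h_49 = 83·23 + 37·83 = 33
h_50 = 83·33 + 37·23 = 1
h_51 = 83·1 + 37·33 = 43
h_52 = 83·43 + 37·1 = 17
h_53 = 83·17 + 37·43 = 92
h_54 = 83·92 + 37·17 = 20
h_55 = 83·20 + 37·92 = 20
h_56 = 83·20 + 37·20 = 72
h_57 = 83·72 + 37·20 = 23
h_58 = 83·23 + 37·72 = 14
h_59 = 83·14 + 37·23 = 73
h_60 = 83·73 + 37·14 = 78
h_61 = 83·78 + 37·73 = 57
h_62 = 83·57 + 37·78 = 51
h_63 = 83·51 + 37·57 = 37
h_64 = 83·37 + 37·51 = 11
h_65 = 83·11 + 37·37 = 51
h_66 = 83·51 + 37·11 = 81
h_67 = 83·81 + 37·51 = 74
h_68 = 83·74 + 37·81 = 21
h_69 = 83·21 + 37·74 = 19
h_70 = 83·19 + 37·21 = 26
h_71 = 83·26 + 37·19 = 48
h_72 = 83·48 + 37·26 = 96
h_73 = 83·96 + 37·48 = 44
h_74 = 83·44 + 37·96 = 26
h_75 = 83·26 + 37·44 = 3
h_76 = 83·3 + 37·26 = 47
h_77 = 83·47 + 37·3 = 35
h_78 = 83·35 + 37·47 = 85
h_79 = 83·85 + 37·35 = 8
h_80 = 83·8 + 37·85 = 26
h_81 = 83·26 + 37·8 = 29
h_82 = 83·29 + 37·26 = 71
h_83 = 83·71 + 37·29 = 79
h_84 = 83·79 + 37·71 = 66
h_85 = 83·66 + 37·79 = 59
h_86 = 83·59 + 37·66 = 64
h_87 = 83·64 + 37·59 = 26
h_88 = 83·26 + 37·64 = 64
h_89 = 83·64 + 37·26 = 66
h_90 = 83·66 + 37·64 = 86
h_91 = 83·86 + 37·66 = 74
h_92 = 83·74 + 37·86 = 12
h_93 = 83·12 + 37·74 = 48
h_94 = 83·48 + 37·12 = 63
h_95 = 83·63 + 37·48 = 21
h_96 = 83·21 + 37·63 = 0
h_97 = 83·0 + 37·21 = 1
h_98 = 83·1 + 37·0 = 83
h_99 = 83·83 + 37·1 = 39
h_100 = 83·39 + 37·83 = 3
h_101 = 83·3 + 37·39 = 43
h_102 = 83·43 + 37·3 = 91
h_103 = 83·91 + 37·43 = 26
h_104 = 83·26 + 37·91 = 93
h_105 = 83·93 + 37·26 = 48
h_106 = 83·48 + 37·93 = 53
h_107 = 83·53 + 37·48 = 64
h_108 = 83·64 + 37·53 = 95
h_109 = 83·95 + 37·64 = 68
h_110 = 83·68 + 37·95 = 41
h_111 = 83·41 + 37·68 = 2
h_112 = 83·2 + 37·41 = 34
h_113 = 83·34 + 37·2 = 83
h_114 = 83·83 + 37·34 = 96
h_115 = 83·96 + 37·83 = 78
h_116 = 83·78 + 37·96 = 35
h_117 = 83·35 + 37·78 = 68
h_118 = 83·68 + 37·35 = 52
h_119 = 83·52 + 37·68 = 42
h_120 = 83·42 + 37·52 = 75
h_121 = 83·75 + 37·42 = 19
h_122 = 83·19 + 37·75 = 84
h_123 = 83·84 + 37·19 = 12
h_124 = 83·12 + 37·84 = 30
h_125 = 83·30 + 37·12 = 24
h_126 = 83·24 + 37·30 = 95
h_127 = 83·95 + 37·24 = 43
h_128 = 83·43 + 37·95 = 3
h_129 = 83·3 + 37·43 = 94
h_130 = 83·94 + 37·3 = 56
h_131 = 83·56 + 37·94 = 75
h_132 = 83·75 + 37·56 = 52
h_133 = 83·52 + 37·75 = 10
h_134 = 83·10 + 37·52 = 38
h_135 = 83·38 + 37·10 = 32
h_136 = 83·32 + 37·38 = 85
h_137 = 83·85 + 37·32 = 91
h_138 = 83·91 + 37·85 = 28
h_139 = 83·28 + 37·91 = 65
h_140 = 83·65 + 37·28 = 29
h_141 = 83·29 + 37·65 = 59
h_142 = 83·59 + 37·29 = 53
h_143 = 83·53 + 37·59 = 83
h_144 = 83·83 + 37·53 = 23
h_145 = 83·23 + 37·83 = 33
h_146 = 83·33 + 37·23 = 1
h_147 = 83·1 + 37·33 = 43
h_148 = 83·43 + 37·1 = 17
h_149 = 83·17 + 37·43 = 92
h_150 = 83·92 + 37·17 = 20
h_151 = 83·20 + 37·92 = 20
h_152 = 83·20 + 37·20 = 72
h_153 = 83·72 + 37·20 = 23
h_154 = 83·23 + 37·72 = 14
h_155 = 83·14 + 37·23 = 73
h_156 = 83·73 + 37·14 = 78
h_157 = 83·78 + 37·73 = 57
h_158 = 83·57 + 37·78 = 51
h_159 = 83·51 + 37·57 = 37
h_160 = 83·37 + 37·51 = 11
h_161 = 83·11 + 37·37 = 51
h_162 = 83·51 + 37·11 = 81
h_163 = 83·81 + 37·51 = 74
h_164 = 83·74 + 37·81 = 21
h_165 = 83·21 + 37·74 = 19
h_166 = 83·19 + 37·21 = 26

26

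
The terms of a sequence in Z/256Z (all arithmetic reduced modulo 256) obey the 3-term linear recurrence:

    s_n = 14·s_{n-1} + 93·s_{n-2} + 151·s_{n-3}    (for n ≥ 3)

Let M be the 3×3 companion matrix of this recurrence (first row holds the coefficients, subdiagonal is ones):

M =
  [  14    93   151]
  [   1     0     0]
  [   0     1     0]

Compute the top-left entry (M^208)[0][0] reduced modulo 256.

244

(M^208)[0][0] is the top entry after applying M 208 times to the unit state (1, 0, 0). Equivalently it is h_{210} for the auxiliary sequence (h_n) obeying the same recurrence with h_2 = 1 and h_i = 0 for 0 ≤ i < 2:
h_3 = 14·1 + 93·0 + 151·0 = 14
h_4 = 14·14 + 93·1 + 151·0 = 33
h_5 = 14·33 + 93·14 + 151·1 = 123
h_6 = 14·123 + 93·33 + 151·14 = 249
h_7 = 14·249 + 93·123 + 151·33 = 196
h_8 = 14·196 + 93·249 + 151·123 = 186
Continuing the recurrence:
  h_9 = 63;  h_10 = 160;  h_11 = 89;  h_12 = 39;  h_13 = 215;  h_14 = 108
  h_15 = 4;  h_16 = 69;  h_17 = 238;  h_18 = 113;  h_19 = 87;  h_20 = 49
  h_21 = 240;  h_22 = 62;  h_23 = 123;  h_24 = 208;  h_25 = 161;  h_26 = 235
  h_27 = 7;  h_28 = 184;  h_29 = 56;  h_30 = 9;  h_31 = 94;  h_32 = 113
  h_33 = 163;  h_34 = 105;  h_35 = 156;  h_36 = 210;  h_37 = 23;  h_38 = 144
  h_39 = 25;  h_40 = 63;  h_41 = 119;  h_42 = 36;  h_43 = 92;  h_44 = 77
  h_45 = 222;  h_46 = 97;  h_47 = 95;  h_48 = 97;  h_49 = 8;  h_50 = 182
  h_51 = 19;  h_52 = 224;  h_53 = 129;  h_54 = 163;  h_55 = 231;  h_56 = 240
  h_57 = 48;  h_58 = 17;  h_59 = 238;  h_60 = 129;  h_61 = 139;  h_62 = 217
  h_63 = 116;  h_64 = 42;  h_65 = 111;  h_66 = 192;  h_67 = 153;  h_68 = 151
  h_69 = 23;  h_70 = 92;  h_71 = 116;  h_72 = 85;  h_73 = 14;  h_74 = 17
  h_75 = 39;  h_76 = 145;  h_77 = 32;  h_78 = 110;  h_79 = 43;  h_80 = 48
  h_81 = 33;  h_82 = 155;  h_83 = 199;  h_84 = 168;  h_85 = 232;  h_86 = 25
  h_87 = 190;  h_88 = 81;  h_89 = 51;  h_90 = 73;  h_91 = 76;  h_92 = 194
  h_93 = 71;  h_94 = 48;  h_95 = 217;  h_96 = 47;  h_97 = 183;  h_98 = 20
  h_99 = 76;  h_100 = 93;  h_101 = 126;  h_102 = 129;  h_103 = 175;  h_104 = 193
  h_105 = 56;  h_106 = 102;  h_107 = 195;  h_108 = 192;  h_109 = 129;  h_110 = 211
  h_111 = 167;  h_112 = 224;  h_113 = 96;  h_114 = 33;  h_115 = 206;  h_116 = 225
  h_117 = 155;  h_118 = 185;  h_119 = 36;  h_120 = 154;  h_121 = 159;  h_122 = 224
  h_123 = 217;  h_124 = 7;  h_125 = 87;  h_126 = 76;  h_127 = 228;  h_128 = 101
  h_129 = 46;  h_130 = 177;  h_131 = 247;  h_132 = 241;  h_133 = 80;  h_134 = 158
  h_135 = 219;  h_136 = 144;  h_137 = 161;  h_138 = 75;  h_139 = 135;  h_140 = 152
  h_141 = 152;  h_142 = 41;  h_143 = 30;  h_144 = 49;  h_145 = 195;  h_146 = 41
  h_147 = 252;  h_148 = 178;  h_149 = 119;  h_150 = 208;  h_151 = 153;  h_152 = 31
  h_153 = 247;  h_154 = 4;  h_155 = 60;  h_156 = 109;  h_157 = 30;  h_158 = 161
  h_159 = 255;  h_160 = 33;  h_161 = 104;  h_162 = 22;  h_163 = 115;  h_164 = 160
  h_165 = 129;  h_166 = 3;  h_167 = 103;  h_168 = 208;  h_169 = 144;  h_170 = 49
  h_171 = 174;  h_172 = 65;  h_173 = 171;  h_174 = 153;  h_175 = 212;  h_176 = 10
  h_177 = 207;  h_178 = 0;  h_179 = 25;  h_180 = 119;  h_181 = 151;  h_182 = 60
  h_183 = 84;  h_184 = 117;  h_185 = 78;  h_186 = 81;  h_187 = 199;  h_188 = 81
  h_189 = 128;  h_190 = 206;  h_191 = 139;  h_192 = 240;  h_193 = 33;  h_194 = 251
  h_195 = 71;  h_196 = 136;  h_197 = 72;  h_198 = 57;  h_199 = 126;  h_200 = 17
  h_201 = 83;  h_202 = 9;  h_203 = 172;  h_204 = 162;  h_205 = 167;  h_206 = 112
  h_207 = 89;  h_208 = 15
h_209 = 14·15 + 93·89 + 151·112 = 55
h_210 = 14·55 + 93·15 + 151·89 = 244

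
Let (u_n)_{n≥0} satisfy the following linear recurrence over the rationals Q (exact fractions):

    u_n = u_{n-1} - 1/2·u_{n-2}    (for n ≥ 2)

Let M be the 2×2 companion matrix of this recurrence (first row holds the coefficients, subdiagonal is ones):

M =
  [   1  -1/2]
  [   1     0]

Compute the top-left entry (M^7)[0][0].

(M^7)[0][0] is the top entry after applying M 7 times to the unit state (1, 0). Equivalently it is h_{8} for the auxiliary sequence (h_n) obeying the same recurrence with h_1 = 1 and h_i = 0 for 0 ≤ i < 1:
h_2 = 1·1 + -1/2·0 = 1
h_3 = 1·1 + -1/2·1 = 1/2
h_4 = 1·1/2 + -1/2·1 = 0
h_5 = 1·0 + -1/2·1/2 = -1/4
h_6 = 1·-1/4 + -1/2·0 = -1/4
h_7 = 1·-1/4 + -1/2·-1/4 = -1/8
h_8 = 1·-1/8 + -1/2·-1/4 = 0

0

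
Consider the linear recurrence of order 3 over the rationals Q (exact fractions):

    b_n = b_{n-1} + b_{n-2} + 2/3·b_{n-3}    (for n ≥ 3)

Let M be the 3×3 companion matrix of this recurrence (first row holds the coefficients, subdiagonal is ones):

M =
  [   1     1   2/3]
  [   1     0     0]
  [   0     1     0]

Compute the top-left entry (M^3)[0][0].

(M^3)[0][0] is the top entry after applying M 3 times to the unit state (1, 0, 0). Equivalently it is h_{5} for the auxiliary sequence (h_n) obeying the same recurrence with h_2 = 1 and h_i = 0 for 0 ≤ i < 2:
h_3 = 1·1 + 1·0 + 2/3·0 = 1
h_4 = 1·1 + 1·1 + 2/3·0 = 2
h_5 = 1·2 + 1·1 + 2/3·1 = 11/3

11/3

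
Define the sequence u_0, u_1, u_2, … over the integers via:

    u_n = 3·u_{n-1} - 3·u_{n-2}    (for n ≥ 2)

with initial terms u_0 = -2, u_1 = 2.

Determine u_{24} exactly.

u_2 = 3·2 + -3·-2 = 12
u_3 = 3·12 + -3·2 = 30
u_4 = 3·30 + -3·12 = 54
u_5 = 3·54 + -3·30 = 72
u_6 = 3·72 + -3·54 = 54
u_7 = 3·54 + -3·72 = -54
u_8 = 3·-54 + -3·54 = -324
u_9 = 3·-324 + -3·-54 = -810
u_10 = 3·-810 + -3·-324 = -1458
u_11 = 3·-1458 + -3·-810 = -1944
u_12 = 3·-1944 + -3·-1458 = -1458
u_13 = 3·-1458 + -3·-1944 = 1458
u_14 = 3·1458 + -3·-1458 = 8748
u_15 = 3·8748 + -3·1458 = 21870
u_16 = 3·21870 + -3·8748 = 39366
u_17 = 3·39366 + -3·21870 = 52488
u_18 = 3·52488 + -3·39366 = 39366
u_19 = 3·39366 + -3·52488 = -39366
u_20 = 3·-39366 + -3·39366 = -236196
u_21 = 3·-236196 + -3·-39366 = -590490
u_22 = 3·-590490 + -3·-236196 = -1062882
u_23 = 3·-1062882 + -3·-590490 = -1417176
u_24 = 3·-1417176 + -3·-1062882 = -1062882

-1062882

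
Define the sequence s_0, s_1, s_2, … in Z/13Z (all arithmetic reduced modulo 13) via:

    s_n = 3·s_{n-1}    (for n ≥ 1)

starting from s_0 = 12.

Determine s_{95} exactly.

s_1 = 3·12 = 10
s_2 = 3·10 = 4
s_3 = 3·4 = 12
(s_3) = (12) = (s_0), so the sequence has period 3.
95 ≡ 2 (mod 3), hence s_95 = s_2 = 4.

4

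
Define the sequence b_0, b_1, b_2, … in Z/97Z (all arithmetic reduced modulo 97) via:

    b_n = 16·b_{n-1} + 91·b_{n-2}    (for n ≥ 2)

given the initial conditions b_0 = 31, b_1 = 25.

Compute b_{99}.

53

b_2 = 16·25 + 91·31 = 20
b_3 = 16·20 + 91·25 = 73
b_4 = 16·73 + 91·20 = 78
b_5 = 16·78 + 91·73 = 34
b_6 = 16·34 + 91·78 = 76
b_7 = 16·76 + 91·34 = 42
b_8 = 16·42 + 91·76 = 22
b_9 = 16·22 + 91·42 = 3
b_10 = 16·3 + 91·22 = 13
b_11 = 16·13 + 91·3 = 93
b_12 = 16·93 + 91·13 = 52
b_13 = 16·52 + 91·93 = 80
b_14 = 16·80 + 91·52 = 95
b_15 = 16·95 + 91·80 = 70
b_16 = 16·70 + 91·95 = 65
b_17 = 16·65 + 91·70 = 38
b_18 = 16·38 + 91·65 = 24
b_19 = 16·24 + 91·38 = 59
b_20 = 16·59 + 91·24 = 24
b_21 = 16·24 + 91·59 = 30
b_22 = 16·30 + 91·24 = 45
b_23 = 16·45 + 91·30 = 55
b_24 = 16·55 + 91·45 = 28
b_25 = 16·28 + 91·55 = 21
b_26 = 16·21 + 91·28 = 71
b_27 = 16·71 + 91·21 = 40
b_28 = 16·40 + 91·71 = 20
b_29 = 16·20 + 91·40 = 80
b_30 = 16·80 + 91·20 = 93
b_31 = 16·93 + 91·80 = 38
b_32 = 16·38 + 91·93 = 50
b_33 = 16·50 + 91·38 = 87
b_34 = 16·87 + 91·50 = 25
b_35 = 16·25 + 91·87 = 72
b_36 = 16·72 + 91·25 = 32
b_37 = 16·32 + 91·72 = 80
b_38 = 16·80 + 91·32 = 21
b_39 = 16·21 + 91·80 = 50
b_40 = 16·50 + 91·21 = 92
b_41 = 16·92 + 91·50 = 8
b_42 = 16·8 + 91·92 = 61
b_43 = 16·61 + 91·8 = 55
b_44 = 16·55 + 91·61 = 29
b_45 = 16·29 + 91·55 = 37
b_46 = 16·37 + 91·29 = 30
b_47 = 16·30 + 91·37 = 64
b_48 = 16·64 + 91·30 = 68
b_49 = 16·68 + 91·64 = 25
b_50 = 16·25 + 91·68 = 89
b_51 = 16·89 + 91·25 = 13
b_52 = 16·13 + 91·89 = 62
b_53 = 16·62 + 91·13 = 41
b_54 = 16·41 + 91·62 = 90
b_55 = 16·90 + 91·41 = 30
b_56 = 16·30 + 91·90 = 37
b_57 = 16·37 + 91·30 = 24
b_58 = 16·24 + 91·37 = 65
b_59 = 16·65 + 91·24 = 23
b_60 = 16·23 + 91·65 = 75
b_61 = 16·75 + 91·23 = 92
b_62 = 16·92 + 91·75 = 52
b_63 = 16·52 + 91·92 = 86
b_64 = 16·86 + 91·52 = 94
b_65 = 16·94 + 91·86 = 18
b_66 = 16·18 + 91·94 = 15
b_67 = 16·15 + 91·18 = 35
b_68 = 16·35 + 91·15 = 82
b_69 = 16·82 + 91·35 = 35
b_70 = 16·35 + 91·82 = 68
b_71 = 16·68 + 91·35 = 5
b_72 = 16·5 + 91·68 = 60
b_73 = 16·60 + 91·5 = 57
b_74 = 16·57 + 91·60 = 67
b_75 = 16·67 + 91·57 = 51
b_76 = 16·51 + 91·67 = 26
b_77 = 16·26 + 91·51 = 13
b_78 = 16·13 + 91·26 = 52
b_79 = 16·52 + 91·13 = 75
b_80 = 16·75 + 91·52 = 15
b_81 = 16·15 + 91·75 = 81
b_82 = 16·81 + 91·15 = 42
b_83 = 16·42 + 91·81 = 89
b_84 = 16·89 + 91·42 = 8
b_85 = 16·8 + 91·89 = 79
b_86 = 16·79 + 91·8 = 52
b_87 = 16·52 + 91·79 = 67
b_88 = 16·67 + 91·52 = 81
b_89 = 16·81 + 91·67 = 21
b_90 = 16·21 + 91·81 = 44
b_91 = 16·44 + 91·21 = 93
b_92 = 16·93 + 91·44 = 60
b_93 = 16·60 + 91·93 = 14
b_94 = 16·14 + 91·60 = 58
b_95 = 16·58 + 91·14 = 68
b_96 = 16·68 + 91·58 = 61
b_97 = 16·61 + 91·68 = 83
b_98 = 16·83 + 91·61 = 89
b_99 = 16·89 + 91·83 = 53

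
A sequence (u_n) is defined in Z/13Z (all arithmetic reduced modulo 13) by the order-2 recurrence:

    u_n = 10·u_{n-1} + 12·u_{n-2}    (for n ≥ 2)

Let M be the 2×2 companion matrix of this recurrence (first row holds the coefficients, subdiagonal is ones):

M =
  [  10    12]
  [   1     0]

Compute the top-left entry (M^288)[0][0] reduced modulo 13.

10

(M^288)[0][0] is the top entry after applying M 288 times to the unit state (1, 0). Equivalently it is h_{289} for the auxiliary sequence (h_n) obeying the same recurrence with h_1 = 1 and h_i = 0 for 0 ≤ i < 1:
h_2 = 10·1 + 12·0 = 10
h_3 = 10·10 + 12·1 = 8
h_4 = 10·8 + 12·10 = 5
h_5 = 10·5 + 12·8 = 3
h_6 = 10·3 + 12·5 = 12
h_7 = 10·12 + 12·3 = 0
h_8 = 10·0 + 12·12 = 1
(h_7, h_8) = (0, 1) = (h_0, h_1), so the sequence has period 7.
289 ≡ 2 (mod 7), hence h_289 = h_2 = 10.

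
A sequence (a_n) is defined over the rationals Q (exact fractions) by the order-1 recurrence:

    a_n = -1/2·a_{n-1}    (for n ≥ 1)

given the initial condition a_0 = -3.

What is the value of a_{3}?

3/8

a_1 = -1/2·-3 = 3/2
a_2 = -1/2·3/2 = -3/4
a_3 = -1/2·-3/4 = 3/8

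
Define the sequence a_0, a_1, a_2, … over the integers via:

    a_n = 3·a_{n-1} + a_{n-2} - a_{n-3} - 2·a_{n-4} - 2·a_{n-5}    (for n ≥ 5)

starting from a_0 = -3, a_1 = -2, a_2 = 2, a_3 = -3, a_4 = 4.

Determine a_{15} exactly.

a_5 = 3·4 + 1·-3 + -1·2 + -2·-2 + -2·-3 = 17
a_6 = 3·17 + 1·4 + -1·-3 + -2·2 + -2·-2 = 58
a_7 = 3·58 + 1·17 + -1·4 + -2·-3 + -2·2 = 189
a_8 = 3·189 + 1·58 + -1·17 + -2·4 + -2·-3 = 606
a_9 = 3·606 + 1·189 + -1·58 + -2·17 + -2·4 = 1907
a_10 = 3·1907 + 1·606 + -1·189 + -2·58 + -2·17 = 5988
a_11 = 3·5988 + 1·1907 + -1·606 + -2·189 + -2·58 = 18771
a_12 = 3·18771 + 1·5988 + -1·1907 + -2·606 + -2·189 = 58804
a_13 = 3·58804 + 1·18771 + -1·5988 + -2·1907 + -2·606 = 184169
a_14 = 3·184169 + 1·58804 + -1·18771 + -2·5988 + -2·1907 = 576750
a_15 = 3·576750 + 1·184169 + -1·58804 + -2·18771 + -2·5988 = 1806097

1806097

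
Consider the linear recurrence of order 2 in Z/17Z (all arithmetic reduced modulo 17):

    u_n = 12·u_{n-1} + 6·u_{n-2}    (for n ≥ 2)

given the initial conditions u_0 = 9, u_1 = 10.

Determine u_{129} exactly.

u_2 = 12·10 + 6·9 = 4
u_3 = 12·4 + 6·10 = 6
u_4 = 12·6 + 6·4 = 11
u_5 = 12·11 + 6·6 = 15
u_6 = 12·15 + 6·11 = 8
u_7 = 12·8 + 6·15 = 16
u_8 = 12·16 + 6·8 = 2
u_9 = 12·2 + 6·16 = 1
u_10 = 12·1 + 6·2 = 7
u_11 = 12·7 + 6·1 = 5
u_12 = 12·5 + 6·7 = 0
u_13 = 12·0 + 6·5 = 13
u_14 = 12·13 + 6·0 = 3
u_15 = 12·3 + 6·13 = 12
u_16 = 12·12 + 6·3 = 9
u_17 = 12·9 + 6·12 = 10
(u_16, u_17) = (9, 10) = (u_0, u_1), so the sequence has period 16.
129 ≡ 1 (mod 16), hence u_129 = u_1 = 10.

10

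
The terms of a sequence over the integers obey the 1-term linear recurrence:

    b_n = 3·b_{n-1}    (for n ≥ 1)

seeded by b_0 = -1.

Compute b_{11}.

-177147

b_1 = 3·-1 = -3
b_2 = 3·-3 = -9
b_3 = 3·-9 = -27
b_4 = 3·-27 = -81
b_5 = 3·-81 = -243
b_6 = 3·-243 = -729
b_7 = 3·-729 = -2187
b_8 = 3·-2187 = -6561
b_9 = 3·-6561 = -19683
b_10 = 3·-19683 = -59049
b_11 = 3·-59049 = -177147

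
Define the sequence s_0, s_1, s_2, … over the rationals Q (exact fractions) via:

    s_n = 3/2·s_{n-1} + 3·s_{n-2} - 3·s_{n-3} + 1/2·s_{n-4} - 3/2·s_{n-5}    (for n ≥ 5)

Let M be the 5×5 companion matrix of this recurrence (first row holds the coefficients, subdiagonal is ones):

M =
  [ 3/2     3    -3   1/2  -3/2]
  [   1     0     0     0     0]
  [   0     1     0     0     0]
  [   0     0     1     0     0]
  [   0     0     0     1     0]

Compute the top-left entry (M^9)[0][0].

(M^9)[0][0] is the top entry after applying M 9 times to the unit state (1, 0, 0, 0, 0). Equivalently it is h_{13} for the auxiliary sequence (h_n) obeying the same recurrence with h_4 = 1 and h_i = 0 for 0 ≤ i < 4:
h_5 = 3/2·1 + 3·0 + -3·0 + 1/2·0 + -3/2·0 = 3/2
h_6 = 3/2·3/2 + 3·1 + -3·0 + 1/2·0 + -3/2·0 = 21/4
h_7 = 3/2·21/4 + 3·3/2 + -3·1 + 1/2·0 + -3/2·0 = 75/8
h_8 = 3/2·75/8 + 3·21/4 + -3·3/2 + 1/2·1 + -3/2·0 = 413/16
h_9 = 3/2·413/16 + 3·75/8 + -3·21/4 + 1/2·3/2 + -3/2·1 = 1611/32
h_10 = 3/2·1611/32 + 3·413/16 + -3·75/8 + 1/2·21/4 + -3/2·3/2 = 8013/64
h_11 = 3/2·8013/64 + 3·1611/32 + -3·413/16 + 1/2·75/8 + -3/2·21/4 = 33051/128
h_12 = 3/2·33051/128 + 3·8013/64 + -3·1611/32 + 1/2·413/16 + -3/2·75/8 = 156349/256
h_13 = 3/2·156349/256 + 3·33051/128 + -3·8013/64 + 1/2·1611/32 + -3/2·413/16 = 666411/512

666411/512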